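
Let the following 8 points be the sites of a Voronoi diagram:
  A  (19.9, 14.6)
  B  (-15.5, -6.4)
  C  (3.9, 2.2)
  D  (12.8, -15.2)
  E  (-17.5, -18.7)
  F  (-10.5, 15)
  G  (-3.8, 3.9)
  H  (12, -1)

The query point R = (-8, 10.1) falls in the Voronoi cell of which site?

Compare squared distances (the ordering matches that of the actual distances):
|RA|² = (-8−19.9)² + (10.1−14.6)² = 778.41 + 20.25 = 798.66
|RB|² = (-8−(-15.5))² + (10.1−(-6.4))² = 56.25 + 272.25 = 328.5
|RC|² = (-8−3.9)² + (10.1−2.2)² = 141.61 + 62.41 = 204.02
|RD|² = (-8−12.8)² + (10.1−(-15.2))² = 432.64 + 640.09 = 1072.73
|RE|² = (-8−(-17.5))² + (10.1−(-18.7))² = 90.25 + 829.44 = 919.69
|RF|² = (-8−(-10.5))² + (10.1−15)² = 6.25 + 24.01 = 30.26
|RG|² = (-8−(-3.8))² + (10.1−3.9)² = 17.64 + 38.44 = 56.08
|RH|² = (-8−12)² + (10.1−(-1))² = 400 + 123.21 = 523.21
The smallest is to F, so R lies in the Voronoi region of F.

F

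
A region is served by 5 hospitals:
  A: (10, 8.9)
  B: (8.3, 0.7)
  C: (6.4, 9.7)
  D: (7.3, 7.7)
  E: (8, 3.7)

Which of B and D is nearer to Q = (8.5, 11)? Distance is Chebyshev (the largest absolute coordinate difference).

D

d(Q,B) = max(0.2, 10.3) = 10.3
d(Q,D) = max(1.2, 3.3) = 3.3
10.3 > 3.3, so D is closer.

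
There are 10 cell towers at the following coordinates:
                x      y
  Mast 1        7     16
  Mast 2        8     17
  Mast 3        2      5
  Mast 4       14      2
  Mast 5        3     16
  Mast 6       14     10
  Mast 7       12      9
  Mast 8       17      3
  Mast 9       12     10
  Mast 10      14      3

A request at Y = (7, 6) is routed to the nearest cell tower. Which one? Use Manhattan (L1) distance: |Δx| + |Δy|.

Mast 3

d(Y, Mast 1) = |7−7| + |6−16| = 0 + 10 = 10
d(Y, Mast 2) = |7−8| + |6−17| = 1 + 11 = 12
d(Y, Mast 3) = |7−2| + |6−5| = 5 + 1 = 6
d(Y, Mast 4) = |7−14| + |6−2| = 7 + 4 = 11
d(Y, Mast 5) = |7−3| + |6−16| = 4 + 10 = 14
d(Y, Mast 6) = |7−14| + |6−10| = 7 + 4 = 11
d(Y, Mast 7) = |7−12| + |6−9| = 5 + 3 = 8
d(Y, Mast 8) = |7−17| + |6−3| = 10 + 3 = 13
d(Y, Mast 9) = |7−12| + |6−10| = 5 + 4 = 9
d(Y, Mast 10) = |7−14| + |6−3| = 7 + 3 = 10
The smallest is to Mast 3, so Y lies in the Voronoi region of Mast 3.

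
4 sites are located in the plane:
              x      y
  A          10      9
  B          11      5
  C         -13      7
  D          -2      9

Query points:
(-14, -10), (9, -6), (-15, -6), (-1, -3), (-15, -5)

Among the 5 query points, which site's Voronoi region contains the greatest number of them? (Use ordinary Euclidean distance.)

(-14, -10) — d² to each: A:937, B:850, C:290, D:505 → nearest is C
(9, -6) — d² to each: A:226, B:125, C:653, D:346 → nearest is B
(-15, -6) — d² to each: A:850, B:797, C:173, D:394 → nearest is C
(-1, -3) — d² to each: A:265, B:208, C:244, D:145 → nearest is D
(-15, -5) — d² to each: A:821, B:776, C:148, D:365 → nearest is C
Tally — B:1, C:3, D:1. C captures the most (3).

C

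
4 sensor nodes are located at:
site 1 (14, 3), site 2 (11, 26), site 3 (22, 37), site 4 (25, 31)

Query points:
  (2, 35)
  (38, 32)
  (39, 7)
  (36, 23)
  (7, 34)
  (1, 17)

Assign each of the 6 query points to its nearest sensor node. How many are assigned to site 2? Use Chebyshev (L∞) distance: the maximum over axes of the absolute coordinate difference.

3

(2, 35) — d to each: site 1:32, site 2:9, site 3:20, site 4:23 → nearest is site 2
(38, 32) — d to each: site 1:29, site 2:27, site 3:16, site 4:13 → nearest is site 4
(39, 7) — d to each: site 1:25, site 2:28, site 3:30, site 4:24 → nearest is site 4
(36, 23) — d to each: site 1:22, site 2:25, site 3:14, site 4:11 → nearest is site 4
(7, 34) — d to each: site 1:31, site 2:8, site 3:15, site 4:18 → nearest is site 2
(1, 17) — d to each: site 1:14, site 2:10, site 3:21, site 4:24 → nearest is site 2
3 of the 6 points have site 2 as nearest.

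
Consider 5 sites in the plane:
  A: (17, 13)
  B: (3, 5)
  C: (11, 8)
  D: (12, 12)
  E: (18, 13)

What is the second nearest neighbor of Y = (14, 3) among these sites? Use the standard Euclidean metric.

D

Compare squared distances (the ordering matches that of the actual distances):
|YA|² = (14−17)² + (3−13)² = 9 + 100 = 109
|YB|² = (14−3)² + (3−5)² = 121 + 4 = 125
|YC|² = (14−11)² + (3−8)² = 9 + 25 = 34
|YD|² = (14−12)² + (3−12)² = 4 + 81 = 85
|YE|² = (14−18)² + (3−13)² = 16 + 100 = 116
Sorted ascending: C, D, A, … — the second-nearest is D.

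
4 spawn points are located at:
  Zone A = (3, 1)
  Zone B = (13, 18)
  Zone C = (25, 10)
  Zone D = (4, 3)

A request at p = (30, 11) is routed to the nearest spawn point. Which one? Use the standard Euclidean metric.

Squared Euclidean distances:
d²(p, Zone A) = (30−3)² + (11−1)² = 729 + 100 = 829
d²(p, Zone B) = (30−13)² + (11−18)² = 289 + 49 = 338
d²(p, Zone C) = (30−25)² + (11−10)² = 25 + 1 = 26
d²(p, Zone D) = (30−4)² + (11−3)² = 676 + 64 = 740
Minimum is at Zone C.

Zone C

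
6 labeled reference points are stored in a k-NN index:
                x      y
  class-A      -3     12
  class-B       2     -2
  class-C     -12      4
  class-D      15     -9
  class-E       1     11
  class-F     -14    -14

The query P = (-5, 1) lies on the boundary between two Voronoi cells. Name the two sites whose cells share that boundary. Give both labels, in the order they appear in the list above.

Squared distances from P to each site:
d²(P, class-A) = (-5−(-3))² + (1−12)² = 4 + 121 = 125
d²(P, class-B) = (-5−2)² + (1−(-2))² = 49 + 9 = 58
d²(P, class-C) = (-5−(-12))² + (1−4)² = 49 + 9 = 58
d²(P, class-D) = (-5−15)² + (1−(-9))² = 400 + 100 = 500
d²(P, class-E) = (-5−1)² + (1−11)² = 36 + 100 = 136
d²(P, class-F) = (-5−(-14))² + (1−(-14))² = 81 + 225 = 306
P is equidistant from class-B and class-C (both at squared distance 58), and every other site is strictly farther — so P lies on the class-B–class-C Voronoi edge.

class-B and class-C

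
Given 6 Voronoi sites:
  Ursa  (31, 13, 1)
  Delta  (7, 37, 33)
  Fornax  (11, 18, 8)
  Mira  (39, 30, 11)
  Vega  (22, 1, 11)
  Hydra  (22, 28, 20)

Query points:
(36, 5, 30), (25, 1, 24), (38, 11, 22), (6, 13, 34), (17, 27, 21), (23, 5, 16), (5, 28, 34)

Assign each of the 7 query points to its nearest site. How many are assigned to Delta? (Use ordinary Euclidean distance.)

2

(36, 5, 30) — d² to each: Ursa:930, Delta:1874, Fornax:1278, Mira:995, Vega:573, Hydra:825 → nearest is Vega
(25, 1, 24) — d² to each: Ursa:709, Delta:1701, Fornax:741, Mira:1206, Vega:178, Hydra:754 → nearest is Vega
(38, 11, 22) — d² to each: Ursa:494, Delta:1758, Fornax:974, Mira:483, Vega:477, Hydra:549 → nearest is Vega
(6, 13, 34) — d² to each: Ursa:1714, Delta:578, Fornax:726, Mira:1907, Vega:929, Hydra:677 → nearest is Delta
(17, 27, 21) — d² to each: Ursa:792, Delta:344, Fornax:286, Mira:593, Vega:801, Hydra:27 → nearest is Hydra
(23, 5, 16) — d² to each: Ursa:353, Delta:1569, Fornax:377, Mira:906, Vega:42, Hydra:546 → nearest is Vega
(5, 28, 34) — d² to each: Ursa:1990, Delta:86, Fornax:812, Mira:1689, Vega:1547, Hydra:485 → nearest is Delta
2 of the 7 points have Delta as nearest.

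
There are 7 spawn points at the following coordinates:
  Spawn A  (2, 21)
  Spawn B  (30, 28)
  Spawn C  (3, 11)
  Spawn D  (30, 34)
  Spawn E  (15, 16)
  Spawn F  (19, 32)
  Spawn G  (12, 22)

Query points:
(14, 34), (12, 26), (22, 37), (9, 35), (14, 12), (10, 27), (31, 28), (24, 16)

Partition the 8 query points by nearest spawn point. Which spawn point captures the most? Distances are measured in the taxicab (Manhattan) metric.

(14, 34) — d to each: Spawn A:25, Spawn B:22, Spawn C:34, Spawn D:16, Spawn E:19, Spawn F:7, Spawn G:14 → nearest is Spawn F
(12, 26) — d to each: Spawn A:15, Spawn B:20, Spawn C:24, Spawn D:26, Spawn E:13, Spawn F:13, Spawn G:4 → nearest is Spawn G
(22, 37) — d to each: Spawn A:36, Spawn B:17, Spawn C:45, Spawn D:11, Spawn E:28, Spawn F:8, Spawn G:25 → nearest is Spawn F
(9, 35) — d to each: Spawn A:21, Spawn B:28, Spawn C:30, Spawn D:22, Spawn E:25, Spawn F:13, Spawn G:16 → nearest is Spawn F
(14, 12) — d to each: Spawn A:21, Spawn B:32, Spawn C:12, Spawn D:38, Spawn E:5, Spawn F:25, Spawn G:12 → nearest is Spawn E
(10, 27) — d to each: Spawn A:14, Spawn B:21, Spawn C:23, Spawn D:27, Spawn E:16, Spawn F:14, Spawn G:7 → nearest is Spawn G
(31, 28) — d to each: Spawn A:36, Spawn B:1, Spawn C:45, Spawn D:7, Spawn E:28, Spawn F:16, Spawn G:25 → nearest is Spawn B
(24, 16) — d to each: Spawn A:27, Spawn B:18, Spawn C:26, Spawn D:24, Spawn E:9, Spawn F:21, Spawn G:18 → nearest is Spawn E
Tally — Spawn B:1, Spawn E:2, Spawn F:3, Spawn G:2. Spawn F captures the most (3).

Spawn F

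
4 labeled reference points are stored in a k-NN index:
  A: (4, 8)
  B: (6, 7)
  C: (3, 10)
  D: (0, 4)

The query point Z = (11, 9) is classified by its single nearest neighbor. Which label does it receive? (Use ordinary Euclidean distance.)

B

Compare squared distances (the ordering matches that of the actual distances):
|ZA|² = 49 + 1 = 50
|ZB|² = 25 + 4 = 29
|ZC|² = 64 + 1 = 65
|ZD|² = 121 + 25 = 146
The smallest is to B, so Z lies in the Voronoi region of B.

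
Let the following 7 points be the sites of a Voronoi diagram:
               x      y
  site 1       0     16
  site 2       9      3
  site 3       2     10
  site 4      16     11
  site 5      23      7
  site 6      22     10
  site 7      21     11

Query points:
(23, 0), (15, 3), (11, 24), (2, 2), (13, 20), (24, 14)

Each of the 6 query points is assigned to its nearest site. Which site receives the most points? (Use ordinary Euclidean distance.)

(23, 0) — d² to each: site 1:785, site 2:205, site 3:541, site 4:170, site 5:49, site 6:101, site 7:125 → nearest is site 5
(15, 3) — d² to each: site 1:394, site 2:36, site 3:218, site 4:65, site 5:80, site 6:98, site 7:100 → nearest is site 2
(11, 24) — d² to each: site 1:185, site 2:445, site 3:277, site 4:194, site 5:433, site 6:317, site 7:269 → nearest is site 1
(2, 2) — d² to each: site 1:200, site 2:50, site 3:64, site 4:277, site 5:466, site 6:464, site 7:442 → nearest is site 2
(13, 20) — d² to each: site 1:185, site 2:305, site 3:221, site 4:90, site 5:269, site 6:181, site 7:145 → nearest is site 4
(24, 14) — d² to each: site 1:580, site 2:346, site 3:500, site 4:73, site 5:50, site 6:20, site 7:18 → nearest is site 7
Tally — site 1:1, site 2:2, site 4:1, site 5:1, site 7:1. site 2 captures the most (2).

site 2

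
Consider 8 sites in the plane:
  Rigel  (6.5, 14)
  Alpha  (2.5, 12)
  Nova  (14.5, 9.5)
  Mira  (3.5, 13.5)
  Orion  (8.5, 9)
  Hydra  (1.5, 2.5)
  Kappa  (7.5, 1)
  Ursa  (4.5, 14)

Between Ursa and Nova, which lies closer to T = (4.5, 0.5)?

Compare squared distances:
d²(T, Ursa) = (4.5−4.5)² + (0.5−14)² = 0 + 182.25 = 182.25
d²(T, Nova) = (4.5−14.5)² + (0.5−9.5)² = 100 + 81 = 181
182.25 > 181, so Nova is closer.

Nova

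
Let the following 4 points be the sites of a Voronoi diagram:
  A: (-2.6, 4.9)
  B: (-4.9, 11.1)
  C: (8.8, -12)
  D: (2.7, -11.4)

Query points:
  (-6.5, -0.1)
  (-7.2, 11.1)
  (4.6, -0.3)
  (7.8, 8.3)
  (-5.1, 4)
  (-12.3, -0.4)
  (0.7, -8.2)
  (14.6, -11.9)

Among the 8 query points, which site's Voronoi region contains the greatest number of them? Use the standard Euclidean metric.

A

(-6.5, -0.1) — d² to each: A:40.21, B:128, C:375.7, D:212.33 → nearest is A
(-7.2, 11.1) — d² to each: A:59.6, B:5.29, C:789.61, D:604.26 → nearest is B
(4.6, -0.3) — d² to each: A:78.88, B:220.21, C:154.53, D:126.82 → nearest is A
(7.8, 8.3) — d² to each: A:119.72, B:169.13, C:413.09, D:414.1 → nearest is A
(-5.1, 4) — d² to each: A:7.06, B:50.45, C:449.21, D:298 → nearest is A
(-12.3, -0.4) — d² to each: A:122.18, B:187.01, C:579.77, D:346 → nearest is A
(0.7, -8.2) — d² to each: A:182.5, B:403.85, C:80.05, D:14.24 → nearest is D
(14.6, -11.9) — d² to each: A:578.08, B:909.25, C:33.65, D:141.86 → nearest is C
Tally — A:5, B:1, C:1, D:1. A captures the most (5).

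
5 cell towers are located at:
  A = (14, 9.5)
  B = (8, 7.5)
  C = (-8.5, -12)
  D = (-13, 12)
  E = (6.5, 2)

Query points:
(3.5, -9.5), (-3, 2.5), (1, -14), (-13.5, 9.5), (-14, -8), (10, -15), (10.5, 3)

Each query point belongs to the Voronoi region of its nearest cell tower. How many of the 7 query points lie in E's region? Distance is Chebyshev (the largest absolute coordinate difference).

4

(3.5, -9.5) — d to each: A:19, B:17, C:12, D:21.5, E:11.5 → nearest is E
(-3, 2.5) — d to each: A:17, B:11, C:14.5, D:10, E:9.5 → nearest is E
(1, -14) — d to each: A:23.5, B:21.5, C:9.5, D:26, E:16 → nearest is C
(-13.5, 9.5) — d to each: A:27.5, B:21.5, C:21.5, D:2.5, E:20 → nearest is D
(-14, -8) — d to each: A:28, B:22, C:5.5, D:20, E:20.5 → nearest is C
(10, -15) — d to each: A:24.5, B:22.5, C:18.5, D:27, E:17 → nearest is E
(10.5, 3) — d to each: A:6.5, B:4.5, C:19, D:23.5, E:4 → nearest is E
4 of the 7 points have E as nearest.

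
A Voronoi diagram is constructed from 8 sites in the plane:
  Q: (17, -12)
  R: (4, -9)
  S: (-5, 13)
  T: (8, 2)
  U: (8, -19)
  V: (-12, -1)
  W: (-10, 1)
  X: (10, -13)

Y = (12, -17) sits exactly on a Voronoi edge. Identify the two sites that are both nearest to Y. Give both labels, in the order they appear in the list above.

U and X

Squared distances from Y to each site:
|YQ|² = 25 + 25 = 50
|YR|² = 64 + 64 = 128
|YS|² = 289 + 900 = 1189
|YT|² = 16 + 361 = 377
|YU|² = 16 + 4 = 20
|YV|² = 576 + 256 = 832
|YW|² = 484 + 324 = 808
|YX|² = 4 + 16 = 20
Y is equidistant from U and X (both at squared distance 20), and every other site is strictly farther — so Y lies on the U–X Voronoi edge.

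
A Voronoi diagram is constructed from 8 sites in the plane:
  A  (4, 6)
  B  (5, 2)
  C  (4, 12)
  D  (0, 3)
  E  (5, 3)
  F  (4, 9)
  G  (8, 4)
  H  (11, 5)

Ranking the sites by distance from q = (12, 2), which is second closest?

G

Since √ is increasing, it suffices to compare squared distances:
|qA|² = 64 + 16 = 80
|qB|² = 49 + 0 = 49
|qC|² = 64 + 100 = 164
|qD|² = 144 + 1 = 145
|qE|² = 49 + 1 = 50
|qF|² = 64 + 49 = 113
|qG|² = 16 + 4 = 20
|qH|² = 1 + 9 = 10
Sorted ascending: H, G, B, … — the second-nearest is G.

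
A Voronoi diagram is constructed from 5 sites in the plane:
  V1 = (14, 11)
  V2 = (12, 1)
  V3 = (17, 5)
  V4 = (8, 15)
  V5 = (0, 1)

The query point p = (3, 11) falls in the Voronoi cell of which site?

V4

Since √ is increasing, it suffices to compare squared distances:
|pV1|² = (3−14)² + (11−11)² = 121 + 0 = 121
|pV2|² = (3−12)² + (11−1)² = 81 + 100 = 181
|pV3|² = (3−17)² + (11−5)² = 196 + 36 = 232
|pV4|² = (3−8)² + (11−15)² = 25 + 16 = 41
|pV5|² = (3−0)² + (11−1)² = 9 + 100 = 109
Minimum is at V4.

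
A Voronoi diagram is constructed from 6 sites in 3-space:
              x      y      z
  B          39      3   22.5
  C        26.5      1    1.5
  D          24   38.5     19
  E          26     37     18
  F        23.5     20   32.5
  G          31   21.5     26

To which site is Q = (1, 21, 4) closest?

Since √ is increasing, it suffices to compare squared distances:
|QB|² = (1−39)² + (21−3)² + (4−22.5)² = 1444 + 324 + 342.25 = 2110.25
|QC|² = (1−26.5)² + (21−1)² + (4−1.5)² = 650.25 + 400 + 6.25 = 1056.5
|QD|² = (1−24)² + (21−38.5)² + (4−19)² = 529 + 306.25 + 225 = 1060.25
|QE|² = (1−26)² + (21−37)² + (4−18)² = 625 + 256 + 196 = 1077
|QF|² = (1−23.5)² + (21−20)² + (4−32.5)² = 506.25 + 1 + 812.25 = 1319.5
|QG|² = (1−31)² + (21−21.5)² + (4−26)² = 900 + 0.25 + 484 = 1384.25
Minimum is at C.

C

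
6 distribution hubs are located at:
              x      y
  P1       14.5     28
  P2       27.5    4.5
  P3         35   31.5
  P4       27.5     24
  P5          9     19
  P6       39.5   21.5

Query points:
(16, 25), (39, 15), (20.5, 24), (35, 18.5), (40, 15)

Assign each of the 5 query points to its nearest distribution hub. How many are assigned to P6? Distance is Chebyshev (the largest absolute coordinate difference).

3

(16, 25) — d to each: P1:3, P2:20.5, P3:19, P4:11.5, P5:7, P6:23.5 → nearest is P1
(39, 15) — d to each: P1:24.5, P2:11.5, P3:16.5, P4:11.5, P5:30, P6:6.5 → nearest is P6
(20.5, 24) — d to each: P1:6, P2:19.5, P3:14.5, P4:7, P5:11.5, P6:19 → nearest is P1
(35, 18.5) — d to each: P1:20.5, P2:14, P3:13, P4:7.5, P5:26, P6:4.5 → nearest is P6
(40, 15) — d to each: P1:25.5, P2:12.5, P3:16.5, P4:12.5, P5:31, P6:6.5 → nearest is P6
3 of the 5 points have P6 as nearest.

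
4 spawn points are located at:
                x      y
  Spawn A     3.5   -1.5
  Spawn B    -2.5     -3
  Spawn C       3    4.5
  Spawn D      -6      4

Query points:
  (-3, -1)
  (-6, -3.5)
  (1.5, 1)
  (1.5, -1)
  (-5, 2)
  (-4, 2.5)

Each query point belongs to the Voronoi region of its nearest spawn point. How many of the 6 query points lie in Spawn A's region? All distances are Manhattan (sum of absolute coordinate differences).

2

(-3, -1) — d to each: Spawn A:7, Spawn B:2.5, Spawn C:11.5, Spawn D:8 → nearest is Spawn B
(-6, -3.5) — d to each: Spawn A:11.5, Spawn B:4, Spawn C:17, Spawn D:7.5 → nearest is Spawn B
(1.5, 1) — d to each: Spawn A:4.5, Spawn B:8, Spawn C:5, Spawn D:10.5 → nearest is Spawn A
(1.5, -1) — d to each: Spawn A:2.5, Spawn B:6, Spawn C:7, Spawn D:12.5 → nearest is Spawn A
(-5, 2) — d to each: Spawn A:12, Spawn B:7.5, Spawn C:10.5, Spawn D:3 → nearest is Spawn D
(-4, 2.5) — d to each: Spawn A:11.5, Spawn B:7, Spawn C:9, Spawn D:3.5 → nearest is Spawn D
2 of the 6 points have Spawn A as nearest.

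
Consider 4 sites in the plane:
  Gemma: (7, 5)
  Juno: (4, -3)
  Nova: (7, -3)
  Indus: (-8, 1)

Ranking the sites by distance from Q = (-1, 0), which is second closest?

Indus

Since √ is increasing, it suffices to compare squared distances:
d²(Q, Gemma) = (-1−7)² + (0−5)² = 64 + 25 = 89
d²(Q, Juno) = (-1−4)² + (0−(-3))² = 25 + 9 = 34
d²(Q, Nova) = (-1−7)² + (0−(-3))² = 64 + 9 = 73
d²(Q, Indus) = (-1−(-8))² + (0−1)² = 49 + 1 = 50
Sorted ascending: Juno, Indus, Nova, … — the second-nearest is Indus.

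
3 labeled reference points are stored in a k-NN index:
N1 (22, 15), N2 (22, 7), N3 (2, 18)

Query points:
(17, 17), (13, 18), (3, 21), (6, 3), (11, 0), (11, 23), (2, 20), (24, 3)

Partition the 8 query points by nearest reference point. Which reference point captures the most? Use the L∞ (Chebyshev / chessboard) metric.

N3

(17, 17) — d to each: N1:5, N2:10, N3:15 → nearest is N1
(13, 18) — d to each: N1:9, N2:11, N3:11 → nearest is N1
(3, 21) — d to each: N1:19, N2:19, N3:3 → nearest is N3
(6, 3) — d to each: N1:16, N2:16, N3:15 → nearest is N3
(11, 0) — d to each: N1:15, N2:11, N3:18 → nearest is N2
(11, 23) — d to each: N1:11, N2:16, N3:9 → nearest is N3
(2, 20) — d to each: N1:20, N2:20, N3:2 → nearest is N3
(24, 3) — d to each: N1:12, N2:4, N3:22 → nearest is N2
Tally — N1:2, N2:2, N3:4. N3 captures the most (4).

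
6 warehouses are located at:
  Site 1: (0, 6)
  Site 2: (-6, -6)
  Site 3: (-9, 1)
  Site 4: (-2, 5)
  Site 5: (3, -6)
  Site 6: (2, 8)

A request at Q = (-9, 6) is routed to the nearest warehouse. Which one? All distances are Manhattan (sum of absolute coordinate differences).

d(Q, Site 1) = |-9−0| + |6−6| = 9 + 0 = 9
d(Q, Site 2) = |-9−(-6)| + |6−(-6)| = 3 + 12 = 15
d(Q, Site 3) = |-9−(-9)| + |6−1| = 0 + 5 = 5
d(Q, Site 4) = |-9−(-2)| + |6−5| = 7 + 1 = 8
d(Q, Site 5) = |-9−3| + |6−(-6)| = 12 + 12 = 24
d(Q, Site 6) = |-9−2| + |6−8| = 11 + 2 = 13
Site 3 is nearest.

Site 3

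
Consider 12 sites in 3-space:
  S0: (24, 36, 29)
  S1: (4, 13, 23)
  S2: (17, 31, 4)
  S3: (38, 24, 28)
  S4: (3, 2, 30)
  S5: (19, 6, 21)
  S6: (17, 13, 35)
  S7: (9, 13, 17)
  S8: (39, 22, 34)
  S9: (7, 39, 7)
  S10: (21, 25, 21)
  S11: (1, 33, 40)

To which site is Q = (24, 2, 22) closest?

Compare squared distances (the ordering matches that of the actual distances):
|QS0|² = (24−24)² + (2−36)² + (22−29)² = 0 + 1156 + 49 = 1205
|QS1|² = (24−4)² + (2−13)² + (22−23)² = 400 + 121 + 1 = 522
|QS2|² = (24−17)² + (2−31)² + (22−4)² = 49 + 841 + 324 = 1214
|QS3|² = (24−38)² + (2−24)² + (22−28)² = 196 + 484 + 36 = 716
|QS4|² = (24−3)² + (2−2)² + (22−30)² = 441 + 0 + 64 = 505
|QS5|² = (24−19)² + (2−6)² + (22−21)² = 25 + 16 + 1 = 42
|QS6|² = (24−17)² + (2−13)² + (22−35)² = 49 + 121 + 169 = 339
|QS7|² = (24−9)² + (2−13)² + (22−17)² = 225 + 121 + 25 = 371
|QS8|² = (24−39)² + (2−22)² + (22−34)² = 225 + 400 + 144 = 769
|QS9|² = (24−7)² + (2−39)² + (22−7)² = 289 + 1369 + 225 = 1883
d²(Q, S10) = (24−21)² + (2−25)² + (22−21)² = 9 + 529 + 1 = 539
d²(Q, S11) = (24−1)² + (2−33)² + (22−40)² = 529 + 961 + 324 = 1814
Minimum is at S5.

S5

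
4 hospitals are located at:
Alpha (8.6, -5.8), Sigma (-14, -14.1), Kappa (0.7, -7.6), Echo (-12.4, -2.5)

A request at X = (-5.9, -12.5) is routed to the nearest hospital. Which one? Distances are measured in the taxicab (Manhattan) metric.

Sigma

d(X, Alpha) = |-5.9−8.6| + |-12.5−(-5.8)| = 14.5 + 6.7 = 21.2
d(X, Sigma) = |-5.9−(-14)| + |-12.5−(-14.1)| = 8.1 + 1.6 = 9.7
d(X, Kappa) = |-5.9−0.7| + |-12.5−(-7.6)| = 6.6 + 4.9 = 11.5
d(X, Echo) = |-5.9−(-12.4)| + |-12.5−(-2.5)| = 6.5 + 10 = 16.5
The smallest is to Sigma, so X lies in the Voronoi region of Sigma.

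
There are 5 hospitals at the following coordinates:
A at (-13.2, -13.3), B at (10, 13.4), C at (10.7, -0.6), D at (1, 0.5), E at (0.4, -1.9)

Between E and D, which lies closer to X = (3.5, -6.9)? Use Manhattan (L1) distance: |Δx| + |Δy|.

d(X,E) = |3.5−0.4| + |-6.9−(-1.9)| = 3.1 + 5 = 8.1
d(X,D) = |3.5−1| + |-6.9−0.5| = 2.5 + 7.4 = 9.9
8.1 < 9.9, so E is closer.

E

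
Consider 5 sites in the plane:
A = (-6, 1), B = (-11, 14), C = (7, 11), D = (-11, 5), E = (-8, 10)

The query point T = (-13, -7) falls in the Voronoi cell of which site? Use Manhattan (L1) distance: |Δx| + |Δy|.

d(T,A) = |-13−(-6)| + |-7−1| = 7 + 8 = 15
d(T,B) = |-13−(-11)| + |-7−14| = 2 + 21 = 23
d(T,C) = |-13−7| + |-7−11| = 20 + 18 = 38
d(T,D) = |-13−(-11)| + |-7−5| = 2 + 12 = 14
d(T,E) = |-13−(-8)| + |-7−10| = 5 + 17 = 22
D is nearest.

D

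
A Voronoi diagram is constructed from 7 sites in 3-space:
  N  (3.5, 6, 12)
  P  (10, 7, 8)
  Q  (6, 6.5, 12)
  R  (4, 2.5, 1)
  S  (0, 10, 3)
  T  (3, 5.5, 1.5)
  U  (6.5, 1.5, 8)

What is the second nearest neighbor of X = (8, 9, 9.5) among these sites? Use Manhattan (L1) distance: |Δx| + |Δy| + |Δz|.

d(X,N) = 4.5 + 3 + 2.5 = 10
d(X,P) = 2 + 2 + 1.5 = 5.5
d(X,Q) = 2 + 2.5 + 2.5 = 7
d(X,R) = 4 + 6.5 + 8.5 = 19
d(X,S) = 8 + 1 + 6.5 = 15.5
d(X,T) = 5 + 3.5 + 8 = 16.5
d(X,U) = 1.5 + 7.5 + 1.5 = 10.5
Sorted ascending: P, Q, N, … — the second-nearest is Q.

Q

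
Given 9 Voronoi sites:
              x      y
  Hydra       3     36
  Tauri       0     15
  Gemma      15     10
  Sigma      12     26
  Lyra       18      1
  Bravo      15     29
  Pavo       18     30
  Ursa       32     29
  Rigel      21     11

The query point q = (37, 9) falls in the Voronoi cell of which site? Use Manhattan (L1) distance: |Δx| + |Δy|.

d(q, Hydra) = |37−3| + |9−36| = 34 + 27 = 61
d(q, Tauri) = |37−0| + |9−15| = 37 + 6 = 43
d(q, Gemma) = |37−15| + |9−10| = 22 + 1 = 23
d(q, Sigma) = |37−12| + |9−26| = 25 + 17 = 42
d(q, Lyra) = |37−18| + |9−1| = 19 + 8 = 27
d(q, Bravo) = |37−15| + |9−29| = 22 + 20 = 42
d(q, Pavo) = |37−18| + |9−30| = 19 + 21 = 40
d(q, Ursa) = |37−32| + |9−29| = 5 + 20 = 25
d(q, Rigel) = |37−21| + |9−11| = 16 + 2 = 18
Minimum is at Rigel.

Rigel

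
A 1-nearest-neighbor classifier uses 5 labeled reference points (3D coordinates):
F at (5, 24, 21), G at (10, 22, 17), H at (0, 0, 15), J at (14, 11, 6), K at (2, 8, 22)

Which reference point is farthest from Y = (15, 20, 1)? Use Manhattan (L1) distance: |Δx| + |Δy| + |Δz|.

H

d(Y,F) = |15−5| + |20−24| + |1−21| = 10 + 4 + 20 = 34
d(Y,G) = |15−10| + |20−22| + |1−17| = 5 + 2 + 16 = 23
d(Y,H) = |15−0| + |20−0| + |1−15| = 15 + 20 + 14 = 49
d(Y,J) = |15−14| + |20−11| + |1−6| = 1 + 9 + 5 = 15
d(Y,K) = |15−2| + |20−8| + |1−22| = 13 + 12 + 21 = 46
The largest is to H.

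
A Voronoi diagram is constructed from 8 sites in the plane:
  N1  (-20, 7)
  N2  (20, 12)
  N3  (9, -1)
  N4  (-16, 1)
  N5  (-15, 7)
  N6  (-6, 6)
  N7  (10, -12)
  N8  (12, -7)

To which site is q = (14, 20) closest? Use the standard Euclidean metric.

N2

Squared Euclidean distances:
|qN1|² = (14−(-20))² + (20−7)² = 1156 + 169 = 1325
|qN2|² = (14−20)² + (20−12)² = 36 + 64 = 100
|qN3|² = (14−9)² + (20−(-1))² = 25 + 441 = 466
|qN4|² = (14−(-16))² + (20−1)² = 900 + 361 = 1261
|qN5|² = (14−(-15))² + (20−7)² = 841 + 169 = 1010
|qN6|² = (14−(-6))² + (20−6)² = 400 + 196 = 596
|qN7|² = (14−10)² + (20−(-12))² = 16 + 1024 = 1040
|qN8|² = (14−12)² + (20−(-7))² = 4 + 729 = 733
Minimum is at N2.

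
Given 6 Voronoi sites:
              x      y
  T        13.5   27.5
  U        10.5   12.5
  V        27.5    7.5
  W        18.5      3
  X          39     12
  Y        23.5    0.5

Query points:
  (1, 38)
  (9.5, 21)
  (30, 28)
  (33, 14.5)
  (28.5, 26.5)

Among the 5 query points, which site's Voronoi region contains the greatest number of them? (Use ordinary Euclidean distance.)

(1, 38) — d² to each: T:266.5, U:740.5, V:1632.5, W:1531.25, X:2120, Y:1912.5 → nearest is T
(9.5, 21) — d² to each: T:58.25, U:73.25, V:506.25, W:405, X:951.25, Y:616.25 → nearest is T
(30, 28) — d² to each: T:272.5, U:620.5, V:426.5, W:757.25, X:337, Y:798.5 → nearest is T
(33, 14.5) — d² to each: T:549.25, U:510.25, V:79.25, W:342.5, X:42.25, Y:286.25 → nearest is X
(28.5, 26.5) — d² to each: T:226, U:520, V:362, W:652.25, X:320.5, Y:701 → nearest is T
Tally — T:4, X:1. T captures the most (4).

T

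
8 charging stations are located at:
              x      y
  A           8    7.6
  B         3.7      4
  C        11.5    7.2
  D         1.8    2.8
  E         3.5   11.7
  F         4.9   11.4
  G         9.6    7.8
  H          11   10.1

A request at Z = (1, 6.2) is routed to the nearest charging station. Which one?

B

Since √ is increasing, it suffices to compare squared distances:
|ZA|² = (1−8)² + (6.2−7.6)² = 49 + 1.96 = 50.96
|ZB|² = (1−3.7)² + (6.2−4)² = 7.29 + 4.84 = 12.13
|ZC|² = (1−11.5)² + (6.2−7.2)² = 110.25 + 1 = 111.25
|ZD|² = (1−1.8)² + (6.2−2.8)² = 0.64 + 11.56 = 12.2
|ZE|² = (1−3.5)² + (6.2−11.7)² = 6.25 + 30.25 = 36.5
|ZF|² = (1−4.9)² + (6.2−11.4)² = 15.21 + 27.04 = 42.25
|ZG|² = (1−9.6)² + (6.2−7.8)² = 73.96 + 2.56 = 76.52
|ZH|² = (1−11)² + (6.2−10.1)² = 100 + 15.21 = 115.21
The smallest is to B, so Z lies in the Voronoi region of B.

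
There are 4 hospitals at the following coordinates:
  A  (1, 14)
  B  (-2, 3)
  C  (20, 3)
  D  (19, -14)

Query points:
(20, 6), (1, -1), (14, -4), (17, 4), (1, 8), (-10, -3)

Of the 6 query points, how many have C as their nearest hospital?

(20, 6) — d² to each: A:425, B:493, C:9, D:401 → nearest is C
(1, -1) — d² to each: A:225, B:25, C:377, D:493 → nearest is B
(14, -4) — d² to each: A:493, B:305, C:85, D:125 → nearest is C
(17, 4) — d² to each: A:356, B:362, C:10, D:328 → nearest is C
(1, 8) — d² to each: A:36, B:34, C:386, D:808 → nearest is B
(-10, -3) — d² to each: A:410, B:100, C:936, D:962 → nearest is B
3 of the 6 points have C as nearest.

3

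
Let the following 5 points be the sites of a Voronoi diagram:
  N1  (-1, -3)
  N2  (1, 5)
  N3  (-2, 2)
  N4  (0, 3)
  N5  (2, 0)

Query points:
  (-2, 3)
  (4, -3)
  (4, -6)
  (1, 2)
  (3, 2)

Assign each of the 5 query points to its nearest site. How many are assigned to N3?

(-2, 3) — d² to each: N1:37, N2:13, N3:1, N4:4, N5:25 → nearest is N3
(4, -3) — d² to each: N1:25, N2:73, N3:61, N4:52, N5:13 → nearest is N5
(4, -6) — d² to each: N1:34, N2:130, N3:100, N4:97, N5:40 → nearest is N1
(1, 2) — d² to each: N1:29, N2:9, N3:9, N4:2, N5:5 → nearest is N4
(3, 2) — d² to each: N1:41, N2:13, N3:25, N4:10, N5:5 → nearest is N5
1 of the 5 points has N3 as nearest.

1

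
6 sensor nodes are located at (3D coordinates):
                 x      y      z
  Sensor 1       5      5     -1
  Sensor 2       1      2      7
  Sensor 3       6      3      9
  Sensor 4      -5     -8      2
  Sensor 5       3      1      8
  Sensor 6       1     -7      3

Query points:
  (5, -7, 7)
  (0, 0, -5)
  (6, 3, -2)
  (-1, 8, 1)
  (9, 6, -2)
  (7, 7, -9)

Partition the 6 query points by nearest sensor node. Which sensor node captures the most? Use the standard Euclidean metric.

(5, -7, 7) — d² to each: Sensor 1:208, Sensor 2:97, Sensor 3:105, Sensor 4:126, Sensor 5:69, Sensor 6:32 → nearest is Sensor 6
(0, 0, -5) — d² to each: Sensor 1:66, Sensor 2:149, Sensor 3:241, Sensor 4:138, Sensor 5:179, Sensor 6:114 → nearest is Sensor 1
(6, 3, -2) — d² to each: Sensor 1:6, Sensor 2:107, Sensor 3:121, Sensor 4:258, Sensor 5:113, Sensor 6:150 → nearest is Sensor 1
(-1, 8, 1) — d² to each: Sensor 1:49, Sensor 2:76, Sensor 3:138, Sensor 4:273, Sensor 5:114, Sensor 6:233 → nearest is Sensor 1
(9, 6, -2) — d² to each: Sensor 1:18, Sensor 2:161, Sensor 3:139, Sensor 4:408, Sensor 5:161, Sensor 6:258 → nearest is Sensor 1
(7, 7, -9) — d² to each: Sensor 1:72, Sensor 2:317, Sensor 3:341, Sensor 4:490, Sensor 5:341, Sensor 6:376 → nearest is Sensor 1
Tally — Sensor 1:5, Sensor 6:1. Sensor 1 captures the most (5).

Sensor 1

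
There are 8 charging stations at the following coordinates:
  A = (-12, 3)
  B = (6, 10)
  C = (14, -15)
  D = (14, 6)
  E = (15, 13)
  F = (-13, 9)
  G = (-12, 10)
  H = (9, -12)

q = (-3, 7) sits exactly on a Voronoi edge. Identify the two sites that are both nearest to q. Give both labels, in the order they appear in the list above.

B and G

Squared distances from q to each site:
|qA|² = 81 + 16 = 97
|qB|² = 81 + 9 = 90
|qC|² = 289 + 484 = 773
|qD|² = 289 + 1 = 290
|qE|² = 324 + 36 = 360
|qF|² = 100 + 4 = 104
|qG|² = 81 + 9 = 90
|qH|² = 144 + 361 = 505
q is equidistant from B and G (both at squared distance 90), and every other site is strictly farther — so q lies on the B–G Voronoi edge.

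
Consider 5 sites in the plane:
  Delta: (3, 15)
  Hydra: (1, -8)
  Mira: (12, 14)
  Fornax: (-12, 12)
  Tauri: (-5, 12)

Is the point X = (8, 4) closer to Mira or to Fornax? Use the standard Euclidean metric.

Compare squared distances:
d²(X, Mira) = (8−12)² + (4−14)² = 16 + 100 = 116
d²(X, Fornax) = (8−(-12))² + (4−12)² = 400 + 64 = 464
116 < 464, so Mira is closer.

Mira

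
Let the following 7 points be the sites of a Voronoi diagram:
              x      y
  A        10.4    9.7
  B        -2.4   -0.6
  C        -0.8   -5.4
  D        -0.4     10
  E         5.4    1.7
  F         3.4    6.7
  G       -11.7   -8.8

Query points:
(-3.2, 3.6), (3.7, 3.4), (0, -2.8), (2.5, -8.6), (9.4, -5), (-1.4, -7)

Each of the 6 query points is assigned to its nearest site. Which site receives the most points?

C

(-3.2, 3.6) — d² to each: A:222.17, B:18.28, C:86.76, D:48.8, E:77.57, F:53.17, G:226.01 → nearest is B
(3.7, 3.4) — d² to each: A:84.58, B:53.21, C:97.69, D:60.37, E:5.78, F:10.98, G:386 → nearest is E
(0, -2.8) — d² to each: A:264.41, B:10.6, C:7.4, D:164, E:49.41, F:101.81, G:172.89 → nearest is C
(2.5, -8.6) — d² to each: A:397.3, B:88.01, C:21.13, D:354.37, E:114.5, F:234.9, G:201.68 → nearest is C
(9.4, -5) — d² to each: A:217.09, B:158.6, C:104.2, D:321.04, E:60.89, F:172.89, G:459.65 → nearest is E
(-1.4, -7) — d² to each: A:418.13, B:41.96, C:2.92, D:290, E:121.93, F:210.73, G:109.33 → nearest is C
Tally — B:1, C:3, E:2. C captures the most (3).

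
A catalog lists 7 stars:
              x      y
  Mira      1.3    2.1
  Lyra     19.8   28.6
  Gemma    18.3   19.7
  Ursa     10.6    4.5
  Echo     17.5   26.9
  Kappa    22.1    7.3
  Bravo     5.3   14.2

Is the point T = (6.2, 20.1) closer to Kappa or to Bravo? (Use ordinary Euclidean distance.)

Bravo

Compare squared distances:
d²(T, Kappa) = (6.2−22.1)² + (20.1−7.3)² = 252.81 + 163.84 = 416.65
d²(T, Bravo) = (6.2−5.3)² + (20.1−14.2)² = 0.81 + 34.81 = 35.62
416.65 > 35.62, so Bravo is closer.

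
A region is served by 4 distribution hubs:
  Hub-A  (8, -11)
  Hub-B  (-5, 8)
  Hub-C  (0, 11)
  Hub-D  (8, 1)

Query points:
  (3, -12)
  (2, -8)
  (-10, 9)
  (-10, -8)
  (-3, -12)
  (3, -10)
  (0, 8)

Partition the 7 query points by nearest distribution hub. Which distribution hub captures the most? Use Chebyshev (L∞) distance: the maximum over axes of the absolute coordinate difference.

(3, -12) — d to each: Hub-A:5, Hub-B:20, Hub-C:23, Hub-D:13 → nearest is Hub-A
(2, -8) — d to each: Hub-A:6, Hub-B:16, Hub-C:19, Hub-D:9 → nearest is Hub-A
(-10, 9) — d to each: Hub-A:20, Hub-B:5, Hub-C:10, Hub-D:18 → nearest is Hub-B
(-10, -8) — d to each: Hub-A:18, Hub-B:16, Hub-C:19, Hub-D:18 → nearest is Hub-B
(-3, -12) — d to each: Hub-A:11, Hub-B:20, Hub-C:23, Hub-D:13 → nearest is Hub-A
(3, -10) — d to each: Hub-A:5, Hub-B:18, Hub-C:21, Hub-D:11 → nearest is Hub-A
(0, 8) — d to each: Hub-A:19, Hub-B:5, Hub-C:3, Hub-D:8 → nearest is Hub-C
Tally — Hub-A:4, Hub-B:2, Hub-C:1. Hub-A captures the most (4).

Hub-A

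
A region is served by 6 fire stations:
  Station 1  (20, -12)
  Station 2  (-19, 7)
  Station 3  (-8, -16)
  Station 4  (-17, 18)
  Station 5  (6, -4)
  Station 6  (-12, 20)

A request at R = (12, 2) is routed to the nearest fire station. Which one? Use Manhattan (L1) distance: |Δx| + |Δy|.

Station 5

d(R, Station 1) = |12−20| + |2−(-12)| = 8 + 14 = 22
d(R, Station 2) = |12−(-19)| + |2−7| = 31 + 5 = 36
d(R, Station 3) = |12−(-8)| + |2−(-16)| = 20 + 18 = 38
d(R, Station 4) = |12−(-17)| + |2−18| = 29 + 16 = 45
d(R, Station 5) = |12−6| + |2−(-4)| = 6 + 6 = 12
d(R, Station 6) = |12−(-12)| + |2−20| = 24 + 18 = 42
Minimum is at Station 5.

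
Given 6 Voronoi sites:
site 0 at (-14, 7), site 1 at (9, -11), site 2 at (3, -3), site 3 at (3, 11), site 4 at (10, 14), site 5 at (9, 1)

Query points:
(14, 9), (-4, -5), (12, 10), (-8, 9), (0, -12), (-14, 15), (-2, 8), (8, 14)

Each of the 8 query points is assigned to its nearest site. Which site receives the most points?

site 4

(14, 9) — d² to each: site 0:788, site 1:425, site 2:265, site 3:125, site 4:41, site 5:89 → nearest is site 4
(-4, -5) — d² to each: site 0:244, site 1:205, site 2:53, site 3:305, site 4:557, site 5:205 → nearest is site 2
(12, 10) — d² to each: site 0:685, site 1:450, site 2:250, site 3:82, site 4:20, site 5:90 → nearest is site 4
(-8, 9) — d² to each: site 0:40, site 1:689, site 2:265, site 3:125, site 4:349, site 5:353 → nearest is site 0
(0, -12) — d² to each: site 0:557, site 1:82, site 2:90, site 3:538, site 4:776, site 5:250 → nearest is site 1
(-14, 15) — d² to each: site 0:64, site 1:1205, site 2:613, site 3:305, site 4:577, site 5:725 → nearest is site 0
(-2, 8) — d² to each: site 0:145, site 1:482, site 2:146, site 3:34, site 4:180, site 5:170 → nearest is site 3
(8, 14) — d² to each: site 0:533, site 1:626, site 2:314, site 3:34, site 4:4, site 5:170 → nearest is site 4
Tally — site 0:2, site 1:1, site 2:1, site 3:1, site 4:3. site 4 captures the most (3).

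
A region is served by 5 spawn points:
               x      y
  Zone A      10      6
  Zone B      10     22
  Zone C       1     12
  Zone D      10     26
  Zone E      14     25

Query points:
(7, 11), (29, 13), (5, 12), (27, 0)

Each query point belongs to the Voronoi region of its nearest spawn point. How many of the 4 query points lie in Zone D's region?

0

(7, 11) — d² to each: Zone A:34, Zone B:130, Zone C:37, Zone D:234, Zone E:245 → nearest is Zone A
(29, 13) — d² to each: Zone A:410, Zone B:442, Zone C:785, Zone D:530, Zone E:369 → nearest is Zone E
(5, 12) — d² to each: Zone A:61, Zone B:125, Zone C:16, Zone D:221, Zone E:250 → nearest is Zone C
(27, 0) — d² to each: Zone A:325, Zone B:773, Zone C:820, Zone D:965, Zone E:794 → nearest is Zone A
0 of the 4 points have Zone D as nearest.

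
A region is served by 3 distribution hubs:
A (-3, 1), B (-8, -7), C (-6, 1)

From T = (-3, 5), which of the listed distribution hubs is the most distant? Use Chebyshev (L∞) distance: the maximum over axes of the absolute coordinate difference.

B

d(T,A) = max(0, 4) = 4
d(T,B) = max(5, 12) = 12
d(T,C) = max(3, 4) = 4
The largest is to B.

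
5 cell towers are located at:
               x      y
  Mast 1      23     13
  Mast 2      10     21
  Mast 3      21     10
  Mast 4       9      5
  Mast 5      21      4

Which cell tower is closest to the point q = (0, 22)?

Compare squared distances (the ordering matches that of the actual distances):
d²(q, Mast 1) = 529 + 81 = 610
d²(q, Mast 2) = 100 + 1 = 101
d²(q, Mast 3) = 441 + 144 = 585
d²(q, Mast 4) = 81 + 289 = 370
d²(q, Mast 5) = 441 + 324 = 765
Mast 2 is nearest.

Mast 2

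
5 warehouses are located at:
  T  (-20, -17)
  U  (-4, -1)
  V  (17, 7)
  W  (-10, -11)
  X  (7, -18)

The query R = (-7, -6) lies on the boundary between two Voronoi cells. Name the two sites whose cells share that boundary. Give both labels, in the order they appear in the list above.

U and W

Squared distances from R to each site:
|RT|² = (-7−(-20))² + (-6−(-17))² = 169 + 121 = 290
|RU|² = (-7−(-4))² + (-6−(-1))² = 9 + 25 = 34
|RV|² = (-7−17)² + (-6−7)² = 576 + 169 = 745
|RW|² = (-7−(-10))² + (-6−(-11))² = 9 + 25 = 34
|RX|² = (-7−7)² + (-6−(-18))² = 196 + 144 = 340
R is equidistant from U and W (both at squared distance 34), and every other site is strictly farther — so R lies on the U–W Voronoi edge.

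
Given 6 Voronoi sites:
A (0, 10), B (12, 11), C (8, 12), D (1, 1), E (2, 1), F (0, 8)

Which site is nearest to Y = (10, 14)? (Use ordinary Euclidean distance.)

C

Squared Euclidean distances:
|YA|² = (10−0)² + (14−10)² = 100 + 16 = 116
|YB|² = (10−12)² + (14−11)² = 4 + 9 = 13
|YC|² = (10−8)² + (14−12)² = 4 + 4 = 8
|YD|² = (10−1)² + (14−1)² = 81 + 169 = 250
|YE|² = (10−2)² + (14−1)² = 64 + 169 = 233
|YF|² = (10−0)² + (14−8)² = 100 + 36 = 136
C is nearest.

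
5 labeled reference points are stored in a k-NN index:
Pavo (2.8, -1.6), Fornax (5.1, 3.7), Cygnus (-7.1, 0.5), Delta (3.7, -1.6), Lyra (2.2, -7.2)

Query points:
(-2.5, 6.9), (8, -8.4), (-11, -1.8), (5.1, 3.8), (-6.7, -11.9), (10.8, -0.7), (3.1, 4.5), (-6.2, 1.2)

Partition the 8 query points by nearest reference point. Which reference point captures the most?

(-2.5, 6.9) — d² to each: Pavo:100.34, Fornax:68, Cygnus:62.12, Delta:110.69, Lyra:220.9 → nearest is Cygnus
(8, -8.4) — d² to each: Pavo:73.28, Fornax:154.82, Cygnus:307.22, Delta:64.73, Lyra:35.08 → nearest is Lyra
(-11, -1.8) — d² to each: Pavo:190.48, Fornax:289.46, Cygnus:20.5, Delta:216.13, Lyra:203.4 → nearest is Cygnus
(5.1, 3.8) — d² to each: Pavo:34.45, Fornax:0.01, Cygnus:159.73, Delta:31.12, Lyra:129.41 → nearest is Fornax
(-6.7, -11.9) — d² to each: Pavo:196.34, Fornax:382.6, Cygnus:153.92, Delta:214.25, Lyra:101.3 → nearest is Lyra
(10.8, -0.7) — d² to each: Pavo:64.81, Fornax:51.85, Cygnus:321.85, Delta:51.22, Lyra:116.21 → nearest is Delta
(3.1, 4.5) — d² to each: Pavo:37.3, Fornax:4.64, Cygnus:120.04, Delta:37.57, Lyra:137.7 → nearest is Fornax
(-6.2, 1.2) — d² to each: Pavo:88.84, Fornax:133.94, Cygnus:1.3, Delta:105.85, Lyra:141.12 → nearest is Cygnus
Tally — Fornax:2, Cygnus:3, Delta:1, Lyra:2. Cygnus captures the most (3).

Cygnus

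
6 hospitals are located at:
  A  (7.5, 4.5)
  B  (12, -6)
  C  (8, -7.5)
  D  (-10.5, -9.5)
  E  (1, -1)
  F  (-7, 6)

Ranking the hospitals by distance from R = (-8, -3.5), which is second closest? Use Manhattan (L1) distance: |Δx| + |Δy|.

d(R,A) = |-8−7.5| + |-3.5−4.5| = 15.5 + 8 = 23.5
d(R,B) = |-8−12| + |-3.5−(-6)| = 20 + 2.5 = 22.5
d(R,C) = |-8−8| + |-3.5−(-7.5)| = 16 + 4 = 20
d(R,D) = |-8−(-10.5)| + |-3.5−(-9.5)| = 2.5 + 6 = 8.5
d(R,E) = |-8−1| + |-3.5−(-1)| = 9 + 2.5 = 11.5
d(R,F) = |-8−(-7)| + |-3.5−6| = 1 + 9.5 = 10.5
Sorted ascending: D, F, E, … — the second-nearest is F.

F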